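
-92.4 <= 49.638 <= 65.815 True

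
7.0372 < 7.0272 False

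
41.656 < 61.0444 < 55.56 False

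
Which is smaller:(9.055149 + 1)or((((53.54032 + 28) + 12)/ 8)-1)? (9.055149 + 1)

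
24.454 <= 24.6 True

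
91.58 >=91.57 True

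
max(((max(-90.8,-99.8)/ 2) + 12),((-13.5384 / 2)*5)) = -33.4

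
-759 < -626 True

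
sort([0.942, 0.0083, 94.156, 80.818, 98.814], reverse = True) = [98.814, 94.156, 80.818, 0.942, 0.0083]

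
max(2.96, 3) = 3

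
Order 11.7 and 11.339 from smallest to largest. 11.339, 11.7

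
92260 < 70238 False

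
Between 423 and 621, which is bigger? 621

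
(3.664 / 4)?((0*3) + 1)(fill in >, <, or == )<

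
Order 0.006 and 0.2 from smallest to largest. 0.006, 0.2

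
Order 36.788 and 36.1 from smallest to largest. 36.1, 36.788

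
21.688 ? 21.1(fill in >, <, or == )>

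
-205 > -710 True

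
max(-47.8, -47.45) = -47.45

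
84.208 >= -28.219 True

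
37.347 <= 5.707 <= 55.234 False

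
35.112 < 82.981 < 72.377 False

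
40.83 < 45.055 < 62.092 True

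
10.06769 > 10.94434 False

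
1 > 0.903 True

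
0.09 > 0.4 False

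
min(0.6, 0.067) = 0.067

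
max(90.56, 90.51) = 90.56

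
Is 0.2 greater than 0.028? Yes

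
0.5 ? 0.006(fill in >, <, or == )>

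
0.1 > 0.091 True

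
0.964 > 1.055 False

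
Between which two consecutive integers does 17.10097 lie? 17 and 18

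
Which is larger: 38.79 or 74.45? 74.45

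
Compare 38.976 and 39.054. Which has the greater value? 39.054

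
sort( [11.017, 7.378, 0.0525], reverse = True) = [11.017, 7.378, 0.0525]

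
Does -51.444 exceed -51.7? Yes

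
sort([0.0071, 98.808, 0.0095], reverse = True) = [98.808, 0.0095, 0.0071]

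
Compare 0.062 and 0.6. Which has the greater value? 0.6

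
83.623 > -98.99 True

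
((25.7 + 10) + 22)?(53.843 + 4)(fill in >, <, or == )<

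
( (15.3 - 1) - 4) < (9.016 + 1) False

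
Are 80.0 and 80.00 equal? Yes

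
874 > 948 False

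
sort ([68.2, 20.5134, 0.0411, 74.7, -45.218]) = [-45.218, 0.0411, 20.5134, 68.2, 74.7]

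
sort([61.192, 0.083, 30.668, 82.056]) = [0.083, 30.668, 61.192, 82.056]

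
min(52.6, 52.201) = 52.201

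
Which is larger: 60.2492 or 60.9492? 60.9492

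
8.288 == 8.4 False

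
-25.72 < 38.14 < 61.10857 True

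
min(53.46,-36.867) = -36.867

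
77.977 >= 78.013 False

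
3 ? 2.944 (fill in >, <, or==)>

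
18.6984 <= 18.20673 False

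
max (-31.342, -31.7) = -31.342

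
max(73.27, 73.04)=73.27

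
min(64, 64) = 64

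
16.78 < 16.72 False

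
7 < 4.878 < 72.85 False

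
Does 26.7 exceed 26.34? Yes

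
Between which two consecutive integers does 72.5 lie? 72 and 73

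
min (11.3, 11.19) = 11.19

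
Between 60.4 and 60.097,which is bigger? 60.4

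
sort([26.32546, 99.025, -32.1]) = [-32.1, 26.32546, 99.025]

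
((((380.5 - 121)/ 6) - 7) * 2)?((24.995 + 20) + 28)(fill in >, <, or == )<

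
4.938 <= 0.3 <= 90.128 False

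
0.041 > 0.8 False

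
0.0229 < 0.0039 False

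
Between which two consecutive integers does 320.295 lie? 320 and 321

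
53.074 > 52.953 True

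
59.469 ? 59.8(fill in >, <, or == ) <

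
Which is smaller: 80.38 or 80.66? 80.38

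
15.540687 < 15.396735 False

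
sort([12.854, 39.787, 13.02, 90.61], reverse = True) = [90.61, 39.787, 13.02, 12.854]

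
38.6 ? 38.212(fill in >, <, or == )>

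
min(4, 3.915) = 3.915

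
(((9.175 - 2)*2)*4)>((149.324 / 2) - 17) False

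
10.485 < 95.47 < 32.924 False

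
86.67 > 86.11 True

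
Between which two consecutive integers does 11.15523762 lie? 11 and 12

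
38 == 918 False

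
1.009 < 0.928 False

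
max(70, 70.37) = 70.37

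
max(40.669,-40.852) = 40.669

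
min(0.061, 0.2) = 0.061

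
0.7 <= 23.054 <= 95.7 True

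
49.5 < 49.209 False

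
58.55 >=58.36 True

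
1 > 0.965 True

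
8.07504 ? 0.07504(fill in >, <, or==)>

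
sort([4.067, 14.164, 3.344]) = [3.344, 4.067, 14.164]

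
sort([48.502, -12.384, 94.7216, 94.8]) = [-12.384, 48.502, 94.7216, 94.8]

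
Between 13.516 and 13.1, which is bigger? 13.516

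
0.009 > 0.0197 False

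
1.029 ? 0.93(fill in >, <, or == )>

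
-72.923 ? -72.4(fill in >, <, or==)<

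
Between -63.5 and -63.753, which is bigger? -63.5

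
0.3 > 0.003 True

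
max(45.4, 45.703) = 45.703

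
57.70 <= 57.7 True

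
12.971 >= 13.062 False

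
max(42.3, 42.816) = 42.816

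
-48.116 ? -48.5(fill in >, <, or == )>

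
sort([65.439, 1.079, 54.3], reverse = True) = [65.439, 54.3, 1.079]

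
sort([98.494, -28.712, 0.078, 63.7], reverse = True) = [98.494, 63.7, 0.078, -28.712]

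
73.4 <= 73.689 True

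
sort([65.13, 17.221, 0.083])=[0.083, 17.221, 65.13]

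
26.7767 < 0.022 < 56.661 False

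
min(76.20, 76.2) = 76.20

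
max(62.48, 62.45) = 62.48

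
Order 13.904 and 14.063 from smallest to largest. 13.904,14.063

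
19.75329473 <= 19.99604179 True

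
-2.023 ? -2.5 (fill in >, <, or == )>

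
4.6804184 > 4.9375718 False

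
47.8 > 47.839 False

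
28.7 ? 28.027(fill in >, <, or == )>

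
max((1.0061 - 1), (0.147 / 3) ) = 0.049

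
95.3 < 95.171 False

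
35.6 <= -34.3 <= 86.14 False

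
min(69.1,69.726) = 69.1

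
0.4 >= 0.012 True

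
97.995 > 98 False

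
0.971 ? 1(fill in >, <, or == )<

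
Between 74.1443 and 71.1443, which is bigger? 74.1443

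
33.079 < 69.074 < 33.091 False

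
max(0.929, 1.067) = 1.067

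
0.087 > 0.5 False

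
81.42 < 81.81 True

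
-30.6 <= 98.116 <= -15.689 False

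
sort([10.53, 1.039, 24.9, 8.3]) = [1.039, 8.3, 10.53, 24.9]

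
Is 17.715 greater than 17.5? Yes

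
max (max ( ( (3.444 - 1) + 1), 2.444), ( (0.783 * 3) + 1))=3.444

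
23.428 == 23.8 False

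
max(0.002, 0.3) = 0.3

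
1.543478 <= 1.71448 True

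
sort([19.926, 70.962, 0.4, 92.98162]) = [0.4, 19.926, 70.962, 92.98162]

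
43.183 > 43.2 False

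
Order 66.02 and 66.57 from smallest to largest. 66.02, 66.57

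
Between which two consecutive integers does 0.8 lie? 0 and 1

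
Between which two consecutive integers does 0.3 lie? 0 and 1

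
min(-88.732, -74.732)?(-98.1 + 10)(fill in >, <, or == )<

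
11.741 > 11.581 True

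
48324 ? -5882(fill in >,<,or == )>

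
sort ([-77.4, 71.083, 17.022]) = [-77.4, 17.022, 71.083]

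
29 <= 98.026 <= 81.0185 False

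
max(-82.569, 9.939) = 9.939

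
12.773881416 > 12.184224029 True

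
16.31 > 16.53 False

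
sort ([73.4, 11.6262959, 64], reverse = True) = [73.4, 64, 11.6262959]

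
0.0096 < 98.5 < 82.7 False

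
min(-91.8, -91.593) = -91.8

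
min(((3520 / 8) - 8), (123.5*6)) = 432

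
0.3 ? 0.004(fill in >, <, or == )>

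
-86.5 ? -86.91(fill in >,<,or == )>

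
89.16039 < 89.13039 False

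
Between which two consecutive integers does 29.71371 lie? 29 and 30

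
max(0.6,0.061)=0.6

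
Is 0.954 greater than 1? No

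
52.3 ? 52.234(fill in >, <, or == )>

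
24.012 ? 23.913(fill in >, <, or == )>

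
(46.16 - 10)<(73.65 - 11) True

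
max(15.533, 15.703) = 15.703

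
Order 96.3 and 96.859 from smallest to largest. 96.3, 96.859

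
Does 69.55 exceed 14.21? Yes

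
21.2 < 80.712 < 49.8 False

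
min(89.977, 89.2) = 89.2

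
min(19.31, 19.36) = 19.31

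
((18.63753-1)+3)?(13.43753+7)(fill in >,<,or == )>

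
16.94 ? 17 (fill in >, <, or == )<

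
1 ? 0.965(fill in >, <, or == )>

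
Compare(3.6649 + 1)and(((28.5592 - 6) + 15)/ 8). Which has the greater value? (((28.5592 - 6) + 15)/ 8)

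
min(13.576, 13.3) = 13.3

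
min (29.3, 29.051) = 29.051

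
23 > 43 False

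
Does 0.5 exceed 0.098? Yes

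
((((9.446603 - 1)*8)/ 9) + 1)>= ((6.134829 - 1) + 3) True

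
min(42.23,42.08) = 42.08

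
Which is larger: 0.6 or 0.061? 0.6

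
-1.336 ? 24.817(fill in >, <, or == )<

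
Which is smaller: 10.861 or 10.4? 10.4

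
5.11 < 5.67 True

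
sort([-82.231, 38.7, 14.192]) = [-82.231, 14.192, 38.7]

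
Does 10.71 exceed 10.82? No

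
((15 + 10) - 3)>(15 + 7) False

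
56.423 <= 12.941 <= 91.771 False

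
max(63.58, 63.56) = 63.58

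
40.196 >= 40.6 False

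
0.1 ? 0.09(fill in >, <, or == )>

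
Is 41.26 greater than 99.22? No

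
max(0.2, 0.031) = 0.2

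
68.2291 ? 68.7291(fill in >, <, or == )<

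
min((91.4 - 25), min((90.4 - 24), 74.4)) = 66.4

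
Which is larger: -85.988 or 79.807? 79.807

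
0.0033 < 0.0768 True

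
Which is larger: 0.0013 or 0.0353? 0.0353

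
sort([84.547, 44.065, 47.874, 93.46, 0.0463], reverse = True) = [93.46, 84.547, 47.874, 44.065, 0.0463]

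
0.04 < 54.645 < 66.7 True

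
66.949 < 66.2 False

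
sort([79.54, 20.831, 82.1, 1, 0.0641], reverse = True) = [82.1, 79.54, 20.831, 1, 0.0641]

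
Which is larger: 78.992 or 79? 79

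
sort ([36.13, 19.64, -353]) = [-353, 19.64, 36.13]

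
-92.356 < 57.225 True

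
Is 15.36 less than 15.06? No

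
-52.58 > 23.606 False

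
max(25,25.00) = 25.00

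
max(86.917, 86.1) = 86.917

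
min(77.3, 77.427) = 77.3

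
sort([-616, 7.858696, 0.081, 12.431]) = [-616, 0.081, 7.858696, 12.431]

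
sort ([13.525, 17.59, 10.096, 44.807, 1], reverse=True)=[44.807, 17.59, 13.525, 10.096, 1]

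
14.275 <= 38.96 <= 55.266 True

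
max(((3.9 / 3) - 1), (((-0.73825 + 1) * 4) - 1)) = 0.3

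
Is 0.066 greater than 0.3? No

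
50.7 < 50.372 False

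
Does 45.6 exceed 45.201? Yes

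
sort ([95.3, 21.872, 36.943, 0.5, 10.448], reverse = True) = [95.3, 36.943, 21.872, 10.448, 0.5]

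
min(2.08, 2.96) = 2.08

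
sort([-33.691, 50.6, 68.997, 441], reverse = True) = [441, 68.997, 50.6, -33.691]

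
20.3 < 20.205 False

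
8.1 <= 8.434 True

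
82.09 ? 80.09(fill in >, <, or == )>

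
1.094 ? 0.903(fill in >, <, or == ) >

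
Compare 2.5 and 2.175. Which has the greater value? 2.5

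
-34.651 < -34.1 True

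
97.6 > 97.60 False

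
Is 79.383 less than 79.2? No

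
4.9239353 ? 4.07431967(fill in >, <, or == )>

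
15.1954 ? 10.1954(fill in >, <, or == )>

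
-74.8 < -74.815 False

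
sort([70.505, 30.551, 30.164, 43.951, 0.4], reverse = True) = [70.505, 43.951, 30.551, 30.164, 0.4]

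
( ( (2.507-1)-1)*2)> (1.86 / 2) True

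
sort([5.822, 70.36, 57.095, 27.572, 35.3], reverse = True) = [70.36, 57.095, 35.3, 27.572, 5.822]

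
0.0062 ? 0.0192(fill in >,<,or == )<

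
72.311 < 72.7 True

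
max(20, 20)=20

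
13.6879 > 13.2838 True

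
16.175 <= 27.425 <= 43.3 True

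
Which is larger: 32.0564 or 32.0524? 32.0564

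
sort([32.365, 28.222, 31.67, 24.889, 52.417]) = [24.889, 28.222, 31.67, 32.365, 52.417]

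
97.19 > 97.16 True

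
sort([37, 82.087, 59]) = [37, 59, 82.087]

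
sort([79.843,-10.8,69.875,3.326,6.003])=[-10.8,3.326,6.003,69.875,79.843]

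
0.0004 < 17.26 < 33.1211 True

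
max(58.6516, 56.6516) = 58.6516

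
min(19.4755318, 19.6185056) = 19.4755318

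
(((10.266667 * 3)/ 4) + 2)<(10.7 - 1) False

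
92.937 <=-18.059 False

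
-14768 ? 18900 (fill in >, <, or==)<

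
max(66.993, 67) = 67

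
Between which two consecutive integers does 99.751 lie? 99 and 100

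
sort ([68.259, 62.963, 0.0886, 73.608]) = [0.0886, 62.963, 68.259, 73.608]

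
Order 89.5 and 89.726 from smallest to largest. 89.5, 89.726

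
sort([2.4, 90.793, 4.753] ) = [2.4, 4.753, 90.793]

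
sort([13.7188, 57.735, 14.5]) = [13.7188, 14.5, 57.735]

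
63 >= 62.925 True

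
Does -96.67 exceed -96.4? No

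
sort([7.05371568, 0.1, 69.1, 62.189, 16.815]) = [0.1, 7.05371568, 16.815, 62.189, 69.1]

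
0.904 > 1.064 False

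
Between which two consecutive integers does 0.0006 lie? 0 and 1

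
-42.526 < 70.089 True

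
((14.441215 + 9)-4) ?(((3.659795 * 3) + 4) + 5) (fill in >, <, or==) <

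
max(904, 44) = 904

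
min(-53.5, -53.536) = -53.536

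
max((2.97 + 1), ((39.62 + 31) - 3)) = 67.62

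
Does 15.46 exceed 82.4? No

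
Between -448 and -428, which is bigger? -428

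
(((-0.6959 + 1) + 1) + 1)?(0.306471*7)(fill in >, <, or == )>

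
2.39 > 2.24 True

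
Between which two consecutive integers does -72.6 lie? -73 and -72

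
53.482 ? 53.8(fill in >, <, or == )<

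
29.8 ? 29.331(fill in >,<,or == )>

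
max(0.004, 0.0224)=0.0224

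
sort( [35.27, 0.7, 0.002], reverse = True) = [35.27, 0.7, 0.002]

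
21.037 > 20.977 True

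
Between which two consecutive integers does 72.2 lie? 72 and 73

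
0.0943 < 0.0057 False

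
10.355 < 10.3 False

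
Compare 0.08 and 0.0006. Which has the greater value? 0.08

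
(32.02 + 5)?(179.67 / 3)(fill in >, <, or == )<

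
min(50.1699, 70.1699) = 50.1699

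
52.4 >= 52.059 True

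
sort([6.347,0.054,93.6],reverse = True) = [93.6,6.347,0.054]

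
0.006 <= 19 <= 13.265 False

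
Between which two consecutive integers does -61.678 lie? -62 and -61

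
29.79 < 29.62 False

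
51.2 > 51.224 False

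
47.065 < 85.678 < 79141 True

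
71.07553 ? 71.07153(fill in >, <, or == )>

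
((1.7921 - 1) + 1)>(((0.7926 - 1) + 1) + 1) False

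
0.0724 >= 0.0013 True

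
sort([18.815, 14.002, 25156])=[14.002, 18.815, 25156]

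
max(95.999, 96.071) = 96.071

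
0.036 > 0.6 False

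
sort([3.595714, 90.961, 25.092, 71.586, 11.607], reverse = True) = [90.961, 71.586, 25.092, 11.607, 3.595714]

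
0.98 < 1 True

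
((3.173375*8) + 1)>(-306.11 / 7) True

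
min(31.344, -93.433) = -93.433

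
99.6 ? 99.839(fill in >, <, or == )<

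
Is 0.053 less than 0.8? Yes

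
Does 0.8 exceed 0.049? Yes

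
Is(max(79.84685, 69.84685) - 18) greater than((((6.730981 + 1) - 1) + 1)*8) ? No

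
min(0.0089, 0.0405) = 0.0089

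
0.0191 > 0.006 True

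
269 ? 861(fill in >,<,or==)<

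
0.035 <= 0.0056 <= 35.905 False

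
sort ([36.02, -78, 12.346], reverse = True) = [36.02, 12.346, -78]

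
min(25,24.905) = 24.905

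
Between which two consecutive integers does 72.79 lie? 72 and 73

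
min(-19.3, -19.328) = -19.328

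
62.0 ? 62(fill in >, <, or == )==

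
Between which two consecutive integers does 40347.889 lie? 40347 and 40348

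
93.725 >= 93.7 True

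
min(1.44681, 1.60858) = 1.44681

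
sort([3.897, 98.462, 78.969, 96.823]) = [3.897, 78.969, 96.823, 98.462]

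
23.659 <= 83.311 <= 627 True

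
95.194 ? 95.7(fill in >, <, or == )<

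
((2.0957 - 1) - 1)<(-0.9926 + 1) False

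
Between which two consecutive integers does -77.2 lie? -78 and -77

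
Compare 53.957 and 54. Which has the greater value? 54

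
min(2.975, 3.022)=2.975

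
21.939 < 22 True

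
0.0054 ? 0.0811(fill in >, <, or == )<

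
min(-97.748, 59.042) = -97.748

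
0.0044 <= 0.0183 True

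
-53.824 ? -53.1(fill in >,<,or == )<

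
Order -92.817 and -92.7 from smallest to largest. -92.817, -92.7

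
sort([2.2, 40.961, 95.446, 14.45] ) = [2.2, 14.45, 40.961, 95.446]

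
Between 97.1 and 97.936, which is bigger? 97.936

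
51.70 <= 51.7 True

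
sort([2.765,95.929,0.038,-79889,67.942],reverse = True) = [95.929,67.942,2.765,0.038,-79889]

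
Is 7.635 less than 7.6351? Yes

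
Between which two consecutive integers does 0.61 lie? 0 and 1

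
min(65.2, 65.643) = 65.2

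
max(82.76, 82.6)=82.76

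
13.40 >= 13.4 True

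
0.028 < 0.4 True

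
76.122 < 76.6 True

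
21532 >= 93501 False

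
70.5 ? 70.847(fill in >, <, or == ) <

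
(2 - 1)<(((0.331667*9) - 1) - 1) False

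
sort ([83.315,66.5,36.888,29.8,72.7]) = [29.8,36.888,66.5,72.7,83.315]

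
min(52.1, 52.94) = 52.1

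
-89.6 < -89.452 True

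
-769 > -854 True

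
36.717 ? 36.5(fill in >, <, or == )>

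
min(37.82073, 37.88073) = 37.82073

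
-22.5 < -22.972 False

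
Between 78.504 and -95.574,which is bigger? 78.504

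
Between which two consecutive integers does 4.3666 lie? 4 and 5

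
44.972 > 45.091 False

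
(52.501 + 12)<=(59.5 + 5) False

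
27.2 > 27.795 False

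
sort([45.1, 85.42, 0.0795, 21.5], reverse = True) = [85.42, 45.1, 21.5, 0.0795]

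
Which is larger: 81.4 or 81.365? 81.4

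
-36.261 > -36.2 False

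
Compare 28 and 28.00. They are equal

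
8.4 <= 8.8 True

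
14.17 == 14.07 False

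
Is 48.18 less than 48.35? Yes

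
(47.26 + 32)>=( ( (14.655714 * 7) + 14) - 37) False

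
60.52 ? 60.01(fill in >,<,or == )>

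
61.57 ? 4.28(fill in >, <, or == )>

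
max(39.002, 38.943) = 39.002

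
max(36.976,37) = 37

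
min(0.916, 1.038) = 0.916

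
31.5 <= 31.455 False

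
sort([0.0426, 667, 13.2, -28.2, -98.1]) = [-98.1, -28.2, 0.0426, 13.2, 667]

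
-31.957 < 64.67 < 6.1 False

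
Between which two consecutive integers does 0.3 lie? 0 and 1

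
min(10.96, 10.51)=10.51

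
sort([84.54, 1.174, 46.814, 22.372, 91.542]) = [1.174, 22.372, 46.814, 84.54, 91.542]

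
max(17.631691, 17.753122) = 17.753122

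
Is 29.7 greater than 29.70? No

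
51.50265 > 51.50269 False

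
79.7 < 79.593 False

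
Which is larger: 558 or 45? 558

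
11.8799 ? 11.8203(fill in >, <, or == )>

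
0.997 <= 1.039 True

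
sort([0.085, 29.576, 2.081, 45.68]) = [0.085, 2.081, 29.576, 45.68]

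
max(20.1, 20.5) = 20.5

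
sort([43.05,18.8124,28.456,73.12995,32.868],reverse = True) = [73.12995,43.05,32.868,28.456,18.8124]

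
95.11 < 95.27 True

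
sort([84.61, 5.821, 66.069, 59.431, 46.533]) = [5.821, 46.533, 59.431, 66.069, 84.61]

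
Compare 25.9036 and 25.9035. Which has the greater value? 25.9036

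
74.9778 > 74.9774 True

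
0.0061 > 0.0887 False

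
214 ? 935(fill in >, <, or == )<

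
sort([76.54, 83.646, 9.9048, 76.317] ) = [9.9048, 76.317, 76.54, 83.646]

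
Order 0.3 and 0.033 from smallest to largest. 0.033, 0.3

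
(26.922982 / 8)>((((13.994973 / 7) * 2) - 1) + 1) False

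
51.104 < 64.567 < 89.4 True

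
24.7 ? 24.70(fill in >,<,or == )==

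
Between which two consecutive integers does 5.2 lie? 5 and 6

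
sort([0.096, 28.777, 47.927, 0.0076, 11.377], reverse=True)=[47.927, 28.777, 11.377, 0.096, 0.0076]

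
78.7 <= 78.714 True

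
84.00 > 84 False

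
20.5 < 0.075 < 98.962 False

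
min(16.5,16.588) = 16.5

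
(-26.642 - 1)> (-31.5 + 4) False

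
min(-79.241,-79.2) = -79.241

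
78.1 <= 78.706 True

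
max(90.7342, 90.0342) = 90.7342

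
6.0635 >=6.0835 False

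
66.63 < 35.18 False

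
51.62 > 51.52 True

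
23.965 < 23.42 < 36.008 False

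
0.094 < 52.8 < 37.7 False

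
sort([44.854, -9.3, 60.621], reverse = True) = [60.621, 44.854, -9.3]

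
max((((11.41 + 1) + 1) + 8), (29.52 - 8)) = 21.52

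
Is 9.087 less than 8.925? No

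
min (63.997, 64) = 63.997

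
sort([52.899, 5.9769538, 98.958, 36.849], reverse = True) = [98.958, 52.899, 36.849, 5.9769538]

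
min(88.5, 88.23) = 88.23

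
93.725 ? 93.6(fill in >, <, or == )>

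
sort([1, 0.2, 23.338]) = [0.2, 1, 23.338]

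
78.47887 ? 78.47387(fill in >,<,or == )>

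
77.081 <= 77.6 True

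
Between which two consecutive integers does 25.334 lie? 25 and 26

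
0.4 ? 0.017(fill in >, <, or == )>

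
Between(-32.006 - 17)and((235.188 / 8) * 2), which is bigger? ((235.188 / 8) * 2)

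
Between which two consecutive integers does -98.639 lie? -99 and -98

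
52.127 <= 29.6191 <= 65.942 False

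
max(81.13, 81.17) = 81.17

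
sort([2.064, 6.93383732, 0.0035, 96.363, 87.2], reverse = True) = [96.363, 87.2, 6.93383732, 2.064, 0.0035]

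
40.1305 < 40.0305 False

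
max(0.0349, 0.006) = 0.0349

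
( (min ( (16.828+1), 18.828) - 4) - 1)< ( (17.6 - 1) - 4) False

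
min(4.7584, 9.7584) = 4.7584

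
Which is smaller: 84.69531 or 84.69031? 84.69031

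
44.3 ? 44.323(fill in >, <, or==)<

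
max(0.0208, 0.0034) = 0.0208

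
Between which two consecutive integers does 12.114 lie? 12 and 13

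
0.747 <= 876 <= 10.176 False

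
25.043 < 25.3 True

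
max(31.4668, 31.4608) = 31.4668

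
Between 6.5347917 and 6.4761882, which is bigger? 6.5347917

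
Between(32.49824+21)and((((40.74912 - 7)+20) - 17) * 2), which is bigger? ((((40.74912 - 7)+20) - 17) * 2)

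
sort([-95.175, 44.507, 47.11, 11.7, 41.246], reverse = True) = [47.11, 44.507, 41.246, 11.7, -95.175]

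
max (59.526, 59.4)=59.526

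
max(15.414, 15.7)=15.7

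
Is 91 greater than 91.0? No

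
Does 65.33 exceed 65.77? No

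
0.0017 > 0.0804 False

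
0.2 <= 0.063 False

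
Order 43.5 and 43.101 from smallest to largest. 43.101, 43.5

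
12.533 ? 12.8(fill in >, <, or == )<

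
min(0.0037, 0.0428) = 0.0037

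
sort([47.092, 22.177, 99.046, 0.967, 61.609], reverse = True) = [99.046, 61.609, 47.092, 22.177, 0.967]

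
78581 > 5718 True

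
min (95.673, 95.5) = 95.5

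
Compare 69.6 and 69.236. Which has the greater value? 69.6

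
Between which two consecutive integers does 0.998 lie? 0 and 1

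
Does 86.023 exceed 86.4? No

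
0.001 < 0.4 True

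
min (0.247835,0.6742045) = 0.247835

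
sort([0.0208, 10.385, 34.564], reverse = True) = [34.564, 10.385, 0.0208]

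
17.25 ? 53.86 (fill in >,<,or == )<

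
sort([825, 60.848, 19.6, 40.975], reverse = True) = [825, 60.848, 40.975, 19.6]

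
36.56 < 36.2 False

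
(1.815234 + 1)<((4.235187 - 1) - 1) False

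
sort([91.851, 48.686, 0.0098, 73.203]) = [0.0098, 48.686, 73.203, 91.851]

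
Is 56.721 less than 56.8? Yes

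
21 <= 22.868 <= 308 True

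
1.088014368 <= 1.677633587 True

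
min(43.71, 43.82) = 43.71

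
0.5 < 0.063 False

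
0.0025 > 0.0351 False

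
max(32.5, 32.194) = 32.5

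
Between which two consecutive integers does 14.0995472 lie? 14 and 15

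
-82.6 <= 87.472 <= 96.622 True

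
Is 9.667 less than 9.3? No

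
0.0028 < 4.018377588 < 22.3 True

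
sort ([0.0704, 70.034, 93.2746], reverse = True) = [93.2746, 70.034, 0.0704]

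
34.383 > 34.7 False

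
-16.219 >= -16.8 True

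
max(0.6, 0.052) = 0.6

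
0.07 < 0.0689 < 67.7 False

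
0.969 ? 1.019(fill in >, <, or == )<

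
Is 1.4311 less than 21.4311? Yes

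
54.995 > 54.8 True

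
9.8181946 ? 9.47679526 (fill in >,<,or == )>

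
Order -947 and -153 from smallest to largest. -947, -153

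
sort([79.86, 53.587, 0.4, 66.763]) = [0.4, 53.587, 66.763, 79.86]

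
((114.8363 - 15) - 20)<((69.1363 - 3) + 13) False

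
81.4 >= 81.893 False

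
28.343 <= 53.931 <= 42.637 False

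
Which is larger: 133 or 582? 582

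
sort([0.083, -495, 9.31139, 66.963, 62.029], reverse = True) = [66.963, 62.029, 9.31139, 0.083, -495]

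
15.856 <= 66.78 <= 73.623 True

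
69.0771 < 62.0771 False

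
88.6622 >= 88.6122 True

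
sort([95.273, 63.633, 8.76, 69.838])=[8.76, 63.633, 69.838, 95.273]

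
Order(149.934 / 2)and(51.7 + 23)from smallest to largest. (51.7 + 23), (149.934 / 2)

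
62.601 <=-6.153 False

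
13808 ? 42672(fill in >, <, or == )<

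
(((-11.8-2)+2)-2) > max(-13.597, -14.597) False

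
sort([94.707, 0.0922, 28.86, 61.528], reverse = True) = [94.707, 61.528, 28.86, 0.0922]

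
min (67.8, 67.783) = 67.783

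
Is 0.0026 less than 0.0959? Yes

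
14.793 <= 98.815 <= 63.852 False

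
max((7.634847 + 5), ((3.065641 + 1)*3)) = 12.634847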